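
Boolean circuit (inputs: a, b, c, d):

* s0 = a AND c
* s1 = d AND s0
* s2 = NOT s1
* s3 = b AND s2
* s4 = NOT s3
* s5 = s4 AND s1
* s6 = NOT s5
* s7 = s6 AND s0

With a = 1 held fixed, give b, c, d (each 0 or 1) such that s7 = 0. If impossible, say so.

s7 = s6 AND s0 must be 0, so at least one of s6, s0 is 0.
Check with a = 1 and b=0, c=0, d=1:
s0 = a AND c = 1 AND 0 = 0
s1 = d AND s0 = 1 AND 0 = 0
s2 = NOT s1 = NOT 0 = 1
s3 = b AND s2 = 0 AND 1 = 0
s4 = NOT s3 = NOT 0 = 1
s5 = s4 AND s1 = 1 AND 0 = 0
s6 = NOT s5 = NOT 0 = 1
s7 = s6 AND s0 = 1 AND 0 = 0
So s7 = 0.

b=0, c=0, d=1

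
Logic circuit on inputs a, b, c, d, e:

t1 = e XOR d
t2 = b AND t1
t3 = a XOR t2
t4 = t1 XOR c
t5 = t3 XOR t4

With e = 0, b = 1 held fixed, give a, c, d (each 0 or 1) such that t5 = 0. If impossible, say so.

t5 = t3 XOR t4 must be 0, so t3 and t4 are equal.
Check with e = 0, b = 1 and a=1, c=1, d=1:
t1 = e XOR d = 0 XOR 1 = 1
t2 = b AND t1 = 1 AND 1 = 1
t3 = a XOR t2 = 1 XOR 1 = 0
t4 = t1 XOR c = 1 XOR 1 = 0
t5 = t3 XOR t4 = 0 XOR 0 = 0
So t5 = 0.

a=1, c=1, d=1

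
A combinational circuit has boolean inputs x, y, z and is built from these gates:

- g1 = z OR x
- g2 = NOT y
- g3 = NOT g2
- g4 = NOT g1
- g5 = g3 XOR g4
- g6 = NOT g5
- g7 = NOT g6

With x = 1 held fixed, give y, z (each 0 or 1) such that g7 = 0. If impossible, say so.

g7 = NOT g6 must be 0, so g6 = 1.
Check with x = 1 and y=0, z=0:
g1 = z OR x = 0 OR 1 = 1
g2 = NOT y = NOT 0 = 1
g3 = NOT g2 = NOT 1 = 0
g4 = NOT g1 = NOT 1 = 0
g5 = g3 XOR g4 = 0 XOR 0 = 0
g6 = NOT g5 = NOT 0 = 1
g7 = NOT g6 = NOT 1 = 0
So g7 = 0.

y=0 z=0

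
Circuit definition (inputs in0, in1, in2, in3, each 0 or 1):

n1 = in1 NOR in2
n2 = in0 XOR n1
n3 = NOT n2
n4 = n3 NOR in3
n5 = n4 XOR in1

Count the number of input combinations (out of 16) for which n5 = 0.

8

n5 = n4 XOR in1 must be 0, so n4 and in1 are equal.
Enumerating the 16 input combinations, 8 give n5 = 0 and 8 give n5 = 1.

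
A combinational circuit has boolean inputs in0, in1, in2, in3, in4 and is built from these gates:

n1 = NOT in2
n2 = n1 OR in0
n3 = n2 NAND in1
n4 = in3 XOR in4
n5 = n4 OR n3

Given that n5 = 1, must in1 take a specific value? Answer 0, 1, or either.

Both values of in1 occur among assignments with n5 = 1:
  in1=0: in0=0, in1=0, in2=0, in3=0, in4=0
  in1=1: in0=0, in1=1, in2=0, in3=0, in4=1

either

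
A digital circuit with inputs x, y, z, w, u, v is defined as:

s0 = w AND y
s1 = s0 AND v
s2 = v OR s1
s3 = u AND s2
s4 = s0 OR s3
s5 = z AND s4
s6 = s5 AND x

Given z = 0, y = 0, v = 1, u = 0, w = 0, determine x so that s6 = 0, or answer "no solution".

s6 = s5 AND x must be 0, so at least one of s5, x is 0.
Check with z = 0, y = 0, v = 1, u = 0, w = 0 and x=1:
s0 = w AND y = 0 AND 0 = 0
s1 = s0 AND v = 0 AND 1 = 0
s2 = v OR s1 = 1 OR 0 = 1
s3 = u AND s2 = 0 AND 1 = 0
s4 = s0 OR s3 = 0 OR 0 = 0
s5 = z AND s4 = 0 AND 0 = 0
s6 = s5 AND x = 0 AND 1 = 0
So s6 = 0.

x=1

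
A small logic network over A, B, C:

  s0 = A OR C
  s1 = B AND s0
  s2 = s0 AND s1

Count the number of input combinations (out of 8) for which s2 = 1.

s2 = s0 AND s1 must be 1, so both s0 = 1 and s1 = 1.
s0 = A OR C must be 1, so at least one of A, C is 1.
Satisfying assignments:
  A=0, B=1, C=1
  A=1, B=1, C=0
  A=1, B=1, C=1

3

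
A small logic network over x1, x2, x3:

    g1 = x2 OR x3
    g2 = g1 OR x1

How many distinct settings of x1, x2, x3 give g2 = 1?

7

g2 = g1 OR x1 must be 1, so at least one of g1, x1 is 1.
Enumerating the 8 input combinations, 7 give g2 = 1 and 1 give g2 = 0.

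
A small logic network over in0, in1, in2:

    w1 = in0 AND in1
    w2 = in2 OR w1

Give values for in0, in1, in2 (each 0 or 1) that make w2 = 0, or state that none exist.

in0=0 in1=1 in2=0

Check with in0=0 in1=1 in2=0:
w1 = in0 AND in1 = 0 AND 1 = 0
w2 = in2 OR w1 = 0 OR 0 = 0
So w2 = 0 as required.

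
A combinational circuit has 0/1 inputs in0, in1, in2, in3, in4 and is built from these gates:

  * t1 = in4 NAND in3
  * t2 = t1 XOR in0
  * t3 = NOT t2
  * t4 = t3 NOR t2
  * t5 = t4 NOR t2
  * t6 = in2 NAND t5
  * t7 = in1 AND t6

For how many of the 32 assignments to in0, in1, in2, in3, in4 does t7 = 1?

t7 = in1 AND t6 must be 1, so both in1 = 1 and t6 = 1.
t6 = in2 NAND t5 must be 1, so at least one of in2, t5 is 0.
Enumerating the 32 input combinations, 12 give t7 = 1 and 20 give t7 = 0.

12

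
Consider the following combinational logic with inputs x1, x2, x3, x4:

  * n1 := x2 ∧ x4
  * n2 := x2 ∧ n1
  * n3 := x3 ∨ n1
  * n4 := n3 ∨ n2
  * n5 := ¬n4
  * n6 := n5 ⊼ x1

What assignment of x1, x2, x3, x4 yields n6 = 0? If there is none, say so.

x1=1, x2=0, x3=0, x4=1

n6 = n5 ⊼ x1 must be 0, so both n5 = 1 and x1 = 1.
n5 = ¬n4 must be 1, so n4 = 0.
Check with x1=1, x2=0, x3=0, x4=1:
n1 = x2 ∧ x4 = 0 ∧ 1 = 0
n2 = x2 ∧ n1 = 0 ∧ 0 = 0
n3 = x3 ∨ n1 = 0 ∨ 0 = 0
n4 = n3 ∨ n2 = 0 ∨ 0 = 0
n5 = ¬n4 = ¬0 = 1
n6 = n5 ⊼ x1 = 1 ⊼ 1 = 0
So n6 = 0 as required.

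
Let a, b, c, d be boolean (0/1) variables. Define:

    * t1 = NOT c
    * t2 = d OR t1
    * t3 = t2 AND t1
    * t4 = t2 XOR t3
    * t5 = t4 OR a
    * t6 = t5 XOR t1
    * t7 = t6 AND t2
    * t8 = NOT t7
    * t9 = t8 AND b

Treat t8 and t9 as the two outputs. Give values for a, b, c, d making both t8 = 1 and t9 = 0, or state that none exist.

Check with a=1 b=0 c=1 d=0:
t1 = NOT c = NOT 1 = 0
t2 = d OR t1 = 0 OR 0 = 0
t3 = t2 AND t1 = 0 AND 0 = 0
t4 = t2 XOR t3 = 0 XOR 0 = 0
t5 = t4 OR a = 0 OR 1 = 1
t6 = t5 XOR t1 = 1 XOR 0 = 1
t7 = t6 AND t2 = 1 AND 0 = 0
t8 = NOT t7 = NOT 0 = 1
t9 = t8 AND b = 1 AND 0 = 0
So t8 = 1 and t9 = 0.

a=1 b=0 c=1 d=0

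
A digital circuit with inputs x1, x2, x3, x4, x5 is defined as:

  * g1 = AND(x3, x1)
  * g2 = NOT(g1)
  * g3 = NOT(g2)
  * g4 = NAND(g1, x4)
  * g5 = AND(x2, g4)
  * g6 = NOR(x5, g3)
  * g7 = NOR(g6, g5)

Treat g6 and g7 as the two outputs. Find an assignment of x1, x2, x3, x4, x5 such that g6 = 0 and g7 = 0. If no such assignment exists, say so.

Check with x1=1 x2=1 x3=0 x4=0 x5=1:
g1 = AND(x3, x1) = AND(0, 1) = 0
g2 = NOT(g1) = NOT 0 = 1
g3 = NOT(g2) = NOT 1 = 0
g4 = NAND(g1, x4) = NAND(0, 0) = 1
g5 = AND(x2, g4) = AND(1, 1) = 1
g6 = NOR(x5, g3) = NOR(1, 0) = 0
g7 = NOR(g6, g5) = NOR(0, 1) = 0
So g6 = 0 and g7 = 0.

x1=1 x2=1 x3=0 x4=0 x5=1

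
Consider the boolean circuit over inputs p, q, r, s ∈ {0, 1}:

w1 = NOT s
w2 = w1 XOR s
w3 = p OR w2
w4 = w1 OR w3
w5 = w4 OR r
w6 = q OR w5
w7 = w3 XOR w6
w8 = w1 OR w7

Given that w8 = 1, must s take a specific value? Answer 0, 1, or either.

0

w8 = w1 OR w7 must be 1, so at least one of w1, w7 is 1.
Every assignment with w8 = 1 has s = 0; there are 8 such assignment(s).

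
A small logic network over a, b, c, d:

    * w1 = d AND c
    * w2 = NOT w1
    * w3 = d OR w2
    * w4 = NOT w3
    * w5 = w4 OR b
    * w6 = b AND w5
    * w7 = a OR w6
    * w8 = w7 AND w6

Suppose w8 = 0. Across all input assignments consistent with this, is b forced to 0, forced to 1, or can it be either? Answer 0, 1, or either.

w8 = w7 AND w6 must be 0, so at least one of w7, w6 is 0.
Every assignment with w8 = 0 has b = 0; there are 8 such assignment(s).

0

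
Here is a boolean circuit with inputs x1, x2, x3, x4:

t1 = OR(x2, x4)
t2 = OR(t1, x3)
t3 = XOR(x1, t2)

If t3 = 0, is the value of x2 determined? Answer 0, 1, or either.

Both values of x2 occur among assignments with t3 = 0:
  x2=0: x1=0, x2=0, x3=0, x4=0
  x2=1: x1=1, x2=1, x3=0, x4=0

either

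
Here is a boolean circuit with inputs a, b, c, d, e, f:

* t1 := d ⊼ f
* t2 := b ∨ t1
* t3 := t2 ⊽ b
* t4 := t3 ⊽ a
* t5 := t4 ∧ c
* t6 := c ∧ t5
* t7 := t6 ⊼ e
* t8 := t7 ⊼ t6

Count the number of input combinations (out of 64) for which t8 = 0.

t8 = t7 ⊼ t6 must be 0, so both t7 = 1 and t6 = 1.
t7 = t6 ⊼ e must be 1, so at least one of t6, e is 0.
Enumerating the 64 input combinations, 7 give t8 = 0 and 57 give t8 = 1.

7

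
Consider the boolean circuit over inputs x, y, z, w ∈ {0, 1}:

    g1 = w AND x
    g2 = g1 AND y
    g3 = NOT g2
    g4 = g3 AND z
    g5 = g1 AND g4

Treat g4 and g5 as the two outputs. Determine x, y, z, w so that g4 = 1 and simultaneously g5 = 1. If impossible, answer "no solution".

Check with x=1, y=0, z=1, w=1:
g1 = w AND x = 1 AND 1 = 1
g2 = g1 AND y = 1 AND 0 = 0
g3 = NOT g2 = NOT 0 = 1
g4 = g3 AND z = 1 AND 1 = 1
g5 = g1 AND g4 = 1 AND 1 = 1
So g4 = 1 and g5 = 1.

x=1, y=0, z=1, w=1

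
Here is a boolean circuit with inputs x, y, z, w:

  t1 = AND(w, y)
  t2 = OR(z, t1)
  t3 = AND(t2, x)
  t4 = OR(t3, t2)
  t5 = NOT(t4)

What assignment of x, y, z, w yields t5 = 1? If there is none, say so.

t5 = NOT(t4) must be 1, so t4 = 0.
Check with x=1 y=1 z=0 w=0:
t1 = AND(w, y) = AND(0, 1) = 0
t2 = OR(z, t1) = OR(0, 0) = 0
t3 = AND(t2, x) = AND(0, 1) = 0
t4 = OR(t3, t2) = OR(0, 0) = 0
t5 = NOT(t4) = NOT 0 = 1
So t5 = 1 as required.

x=1 y=1 z=0 w=0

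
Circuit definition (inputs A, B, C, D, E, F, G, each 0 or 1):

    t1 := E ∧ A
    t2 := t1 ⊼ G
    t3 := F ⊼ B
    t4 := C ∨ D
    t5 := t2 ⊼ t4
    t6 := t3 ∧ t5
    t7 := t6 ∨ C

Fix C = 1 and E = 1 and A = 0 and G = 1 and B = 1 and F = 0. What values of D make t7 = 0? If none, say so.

With C = 1 and E = 1 and A = 0 and G = 1 and B = 1 and F = 0 fixed, none of the 2 settings of D give t7 = 0.
For example, with D=1:
t1 = E ∧ A = 1 ∧ 0 = 0
t2 = t1 ⊼ G = 0 ⊼ 1 = 1
t3 = F ⊼ B = 0 ⊼ 1 = 1
t4 = C ∨ D = 1 ∨ 1 = 1
t5 = t2 ⊼ t4 = 1 ⊼ 1 = 0
t6 = t3 ∧ t5 = 1 ∧ 0 = 0
t7 = t6 ∨ C = 0 ∨ 1 = 1
giving t7 = 1 ≠ 0.

no solution exists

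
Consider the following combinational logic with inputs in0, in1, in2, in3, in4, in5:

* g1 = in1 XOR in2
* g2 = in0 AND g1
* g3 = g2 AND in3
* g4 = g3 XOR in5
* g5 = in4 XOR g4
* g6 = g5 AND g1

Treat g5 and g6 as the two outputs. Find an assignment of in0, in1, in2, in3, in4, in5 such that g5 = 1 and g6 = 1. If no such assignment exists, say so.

Check with in0=0, in1=1, in2=0, in3=0, in4=1, in5=0:
g1 = in1 XOR in2 = 1 XOR 0 = 1
g2 = in0 AND g1 = 0 AND 1 = 0
g3 = g2 AND in3 = 0 AND 0 = 0
g4 = g3 XOR in5 = 0 XOR 0 = 0
g5 = in4 XOR g4 = 1 XOR 0 = 1
g6 = g5 AND g1 = 1 AND 1 = 1
So g5 = 1 and g6 = 1.

in0=0, in1=1, in2=0, in3=0, in4=1, in5=0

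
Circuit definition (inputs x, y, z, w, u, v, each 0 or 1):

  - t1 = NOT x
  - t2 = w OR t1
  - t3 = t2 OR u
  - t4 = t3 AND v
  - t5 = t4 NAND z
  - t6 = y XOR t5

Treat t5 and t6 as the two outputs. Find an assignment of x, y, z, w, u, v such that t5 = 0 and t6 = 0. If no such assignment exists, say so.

x=1 y=0 z=1 w=1 u=0 v=1

Check with x=1 y=0 z=1 w=1 u=0 v=1:
t1 = NOT x = NOT 1 = 0
t2 = w OR t1 = 1 OR 0 = 1
t3 = t2 OR u = 1 OR 0 = 1
t4 = t3 AND v = 1 AND 1 = 1
t5 = t4 NAND z = 1 NAND 1 = 0
t6 = y XOR t5 = 0 XOR 0 = 0
So t5 = 0 and t6 = 0.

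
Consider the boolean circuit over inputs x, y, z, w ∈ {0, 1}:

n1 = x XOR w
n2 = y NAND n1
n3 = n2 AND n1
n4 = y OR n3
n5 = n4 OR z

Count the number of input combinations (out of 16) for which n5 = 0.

n5 = n4 OR z must be 0, so both n4 = 0 and z = 0.
n4 = y OR n3 must be 0, so both y = 0 and n3 = 0.
Satisfying assignments:
  x=0, y=0, z=0, w=0
  x=1, y=0, z=0, w=1

2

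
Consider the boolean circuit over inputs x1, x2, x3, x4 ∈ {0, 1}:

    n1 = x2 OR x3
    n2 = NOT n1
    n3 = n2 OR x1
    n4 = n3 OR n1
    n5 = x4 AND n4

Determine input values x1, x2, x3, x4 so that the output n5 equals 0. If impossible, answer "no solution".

x1=0, x2=1, x3=0, x4=0

Check with x1=0, x2=1, x3=0, x4=0:
n1 = x2 OR x3 = 1 OR 0 = 1
n2 = NOT n1 = NOT 1 = 0
n3 = n2 OR x1 = 0 OR 0 = 0
n4 = n3 OR n1 = 0 OR 1 = 1
n5 = x4 AND n4 = 0 AND 1 = 0
So n5 = 0 as required.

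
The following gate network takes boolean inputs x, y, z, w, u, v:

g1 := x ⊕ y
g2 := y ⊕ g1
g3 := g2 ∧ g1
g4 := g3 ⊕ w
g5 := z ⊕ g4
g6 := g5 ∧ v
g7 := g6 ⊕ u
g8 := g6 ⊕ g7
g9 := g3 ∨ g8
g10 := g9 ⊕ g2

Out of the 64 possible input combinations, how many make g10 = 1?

g10 = g9 ⊕ g2 must be 1, so g9 and g2 differ.
Enumerating the 64 input combinations, 24 give g10 = 1 and 40 give g10 = 0.

24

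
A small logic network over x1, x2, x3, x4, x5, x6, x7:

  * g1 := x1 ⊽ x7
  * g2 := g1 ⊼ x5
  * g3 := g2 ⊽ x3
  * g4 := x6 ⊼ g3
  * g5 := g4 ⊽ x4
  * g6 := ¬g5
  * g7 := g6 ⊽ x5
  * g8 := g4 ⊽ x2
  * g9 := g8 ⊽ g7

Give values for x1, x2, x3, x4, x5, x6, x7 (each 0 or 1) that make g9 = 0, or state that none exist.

g9 = g8 ⊽ g7 must be 0, so at least one of g8, g7 is 1.
Check with x1=0, x2=0, x3=0, x4=1, x5=1, x6=1, x7=0:
g1 = x1 ⊽ x7 = 0 ⊽ 0 = 1
g2 = g1 ⊼ x5 = 1 ⊼ 1 = 0
g3 = g2 ⊽ x3 = 0 ⊽ 0 = 1
g4 = x6 ⊼ g3 = 1 ⊼ 1 = 0
g5 = g4 ⊽ x4 = 0 ⊽ 1 = 0
g6 = ¬g5 = ¬0 = 1
g7 = g6 ⊽ x5 = 1 ⊽ 1 = 0
g8 = g4 ⊽ x2 = 0 ⊽ 0 = 1
g9 = g8 ⊽ g7 = 1 ⊽ 0 = 0
So g9 = 0 as required.

x1=0, x2=0, x3=0, x4=1, x5=1, x6=1, x7=0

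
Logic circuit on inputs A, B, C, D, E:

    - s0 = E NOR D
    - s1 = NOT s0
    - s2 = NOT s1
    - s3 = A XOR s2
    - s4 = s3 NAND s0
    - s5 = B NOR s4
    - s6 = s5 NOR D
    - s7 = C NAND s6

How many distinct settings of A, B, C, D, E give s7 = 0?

s7 = C NAND s6 must be 0, so both C = 1 and s6 = 1.
s6 = s5 NOR D must be 1, so both s5 = 0 and D = 0.
s5 = B NOR s4 must be 0, so at least one of B, s4 is 1.
Enumerating the 32 input combinations, 7 give s7 = 0 and 25 give s7 = 1.

7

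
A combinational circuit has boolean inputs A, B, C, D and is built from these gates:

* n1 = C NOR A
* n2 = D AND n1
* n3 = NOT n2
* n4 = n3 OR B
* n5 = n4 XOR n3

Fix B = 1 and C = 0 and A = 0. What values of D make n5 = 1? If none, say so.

n5 = n4 XOR n3 must be 1, so n4 and n3 differ.
Check with B = 1 and C = 0 and A = 0 and D=1:
n1 = C NOR A = 0 NOR 0 = 1
n2 = D AND n1 = 1 AND 1 = 1
n3 = NOT n2 = NOT 1 = 0
n4 = n3 OR B = 0 OR 1 = 1
n5 = n4 XOR n3 = 1 XOR 0 = 1
So n5 = 1.

D=1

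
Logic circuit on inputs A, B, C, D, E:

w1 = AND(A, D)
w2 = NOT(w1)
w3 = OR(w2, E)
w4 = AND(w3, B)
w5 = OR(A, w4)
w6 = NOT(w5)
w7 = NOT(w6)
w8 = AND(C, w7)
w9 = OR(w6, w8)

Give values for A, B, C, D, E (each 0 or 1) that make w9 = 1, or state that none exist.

A=1, B=0, C=1, D=0, E=0

w9 = OR(w6, w8) must be 1, so at least one of w6, w8 is 1.
Check with A=1, B=0, C=1, D=0, E=0:
w1 = AND(A, D) = AND(1, 0) = 0
w2 = NOT(w1) = NOT 0 = 1
w3 = OR(w2, E) = OR(1, 0) = 1
w4 = AND(w3, B) = AND(1, 0) = 0
w5 = OR(A, w4) = OR(1, 0) = 1
w6 = NOT(w5) = NOT 1 = 0
w7 = NOT(w6) = NOT 0 = 1
w8 = AND(C, w7) = AND(1, 1) = 1
w9 = OR(w6, w8) = OR(0, 1) = 1
So w9 = 1 as required.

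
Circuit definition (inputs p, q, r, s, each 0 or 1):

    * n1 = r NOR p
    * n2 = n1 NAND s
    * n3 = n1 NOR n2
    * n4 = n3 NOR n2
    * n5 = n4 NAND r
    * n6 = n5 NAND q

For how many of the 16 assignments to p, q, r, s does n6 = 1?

8

n6 = n5 NAND q must be 1, so at least one of n5, q is 0.
Enumerating the 16 input combinations, 8 give n6 = 1 and 8 give n6 = 0.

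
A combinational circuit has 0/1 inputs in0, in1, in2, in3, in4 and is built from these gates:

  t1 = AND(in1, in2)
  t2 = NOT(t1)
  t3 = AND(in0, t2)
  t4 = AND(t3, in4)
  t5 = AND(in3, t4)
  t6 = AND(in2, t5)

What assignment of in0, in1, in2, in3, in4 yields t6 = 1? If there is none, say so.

t6 = AND(in2, t5) must be 1, so both in2 = 1 and t5 = 1.
t5 = AND(in3, t4) must be 1, so both in3 = 1 and t4 = 1.
Check with in0=1, in1=0, in2=1, in3=1, in4=1:
t1 = AND(in1, in2) = AND(0, 1) = 0
t2 = NOT(t1) = NOT 0 = 1
t3 = AND(in0, t2) = AND(1, 1) = 1
t4 = AND(t3, in4) = AND(1, 1) = 1
t5 = AND(in3, t4) = AND(1, 1) = 1
t6 = AND(in2, t5) = AND(1, 1) = 1
So t6 = 1 as required.

in0=1, in1=0, in2=1, in3=1, in4=1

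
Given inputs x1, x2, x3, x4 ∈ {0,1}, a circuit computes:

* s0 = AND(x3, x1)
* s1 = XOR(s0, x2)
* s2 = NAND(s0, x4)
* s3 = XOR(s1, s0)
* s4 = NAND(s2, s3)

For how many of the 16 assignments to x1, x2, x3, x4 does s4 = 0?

s4 = NAND(s2, s3) must be 0, so both s2 = 1 and s3 = 1.
Enumerating the 16 input combinations, 7 give s4 = 0 and 9 give s4 = 1.

7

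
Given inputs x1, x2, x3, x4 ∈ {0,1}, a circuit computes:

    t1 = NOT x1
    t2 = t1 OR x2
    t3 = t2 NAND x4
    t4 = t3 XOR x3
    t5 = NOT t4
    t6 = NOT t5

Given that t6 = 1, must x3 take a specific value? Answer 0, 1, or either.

either

Both values of x3 occur among assignments with t6 = 1:
  x3=0: x1=0, x2=0, x3=0, x4=0
  x3=1: x1=0, x2=0, x3=1, x4=1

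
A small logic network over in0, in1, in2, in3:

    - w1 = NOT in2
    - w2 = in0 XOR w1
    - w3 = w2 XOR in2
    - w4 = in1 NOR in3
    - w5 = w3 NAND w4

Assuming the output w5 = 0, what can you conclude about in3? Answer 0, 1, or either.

w5 = w3 NAND w4 must be 0, so both w3 = 1 and w4 = 1.
w3 = w2 XOR in2 must be 1, so w2 and in2 differ.
w4 = in1 NOR in3 must be 1, so both in1 = 0 and in3 = 0.
Every assignment with w5 = 0 has in3 = 0; there are 2 such assignment(s).
  in0=0, in1=0, in2=0, in3=0
  in0=0, in1=0, in2=1, in3=0

0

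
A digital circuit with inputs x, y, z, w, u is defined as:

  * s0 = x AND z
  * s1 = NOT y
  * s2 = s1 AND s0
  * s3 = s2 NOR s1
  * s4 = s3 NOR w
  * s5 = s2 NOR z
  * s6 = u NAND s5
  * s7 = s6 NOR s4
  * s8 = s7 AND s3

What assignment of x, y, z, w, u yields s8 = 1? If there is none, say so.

s8 = s7 AND s3 must be 1, so both s7 = 1 and s3 = 1.
s7 = s6 NOR s4 must be 1, so both s6 = 0 and s4 = 0.
Check with x=1, y=1, z=0, w=0, u=1:
s0 = x AND z = 1 AND 0 = 0
s1 = NOT y = NOT 1 = 0
s2 = s1 AND s0 = 0 AND 0 = 0
s3 = s2 NOR s1 = 0 NOR 0 = 1
s4 = s3 NOR w = 1 NOR 0 = 0
s5 = s2 NOR z = 0 NOR 0 = 1
s6 = u NAND s5 = 1 NAND 1 = 0
s7 = s6 NOR s4 = 0 NOR 0 = 1
s8 = s7 AND s3 = 1 AND 1 = 1
So s8 = 1 as required.

x=1, y=1, z=0, w=0, u=1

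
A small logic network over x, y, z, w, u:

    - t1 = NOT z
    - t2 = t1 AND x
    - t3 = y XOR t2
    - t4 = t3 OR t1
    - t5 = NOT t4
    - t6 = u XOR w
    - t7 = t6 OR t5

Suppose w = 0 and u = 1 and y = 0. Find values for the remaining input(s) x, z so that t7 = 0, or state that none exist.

With w = 0 and u = 1 and y = 0 fixed, none of the 4 settings of x, z give t7 = 0.
For example, with x=0, z=1:
t1 = NOT z = NOT 1 = 0
t2 = t1 AND x = 0 AND 0 = 0
t3 = y XOR t2 = 0 XOR 0 = 0
t4 = t3 OR t1 = 0 OR 0 = 0
t5 = NOT t4 = NOT 0 = 1
t6 = u XOR w = 1 XOR 0 = 1
t7 = t6 OR t5 = 1 OR 1 = 1
giving t7 = 1 ≠ 0.

no solution exists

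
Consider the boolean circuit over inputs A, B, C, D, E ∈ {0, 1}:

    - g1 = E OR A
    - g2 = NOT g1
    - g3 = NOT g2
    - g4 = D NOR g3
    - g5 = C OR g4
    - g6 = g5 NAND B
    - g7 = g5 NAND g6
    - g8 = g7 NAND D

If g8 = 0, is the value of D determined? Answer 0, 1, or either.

g8 = g7 NAND D must be 0, so both g7 = 1 and D = 1.
g7 = g5 NAND g6 must be 1, so at least one of g5, g6 is 0.
Every assignment with g8 = 0 has D = 1; there are 12 such assignment(s).

1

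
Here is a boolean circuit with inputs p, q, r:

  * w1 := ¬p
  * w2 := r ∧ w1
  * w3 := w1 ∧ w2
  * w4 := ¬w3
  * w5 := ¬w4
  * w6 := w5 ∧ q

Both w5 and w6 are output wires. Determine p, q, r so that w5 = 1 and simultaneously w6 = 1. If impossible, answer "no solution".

Check with p=0 q=1 r=1:
w1 = ¬p = ¬0 = 1
w2 = r ∧ w1 = 1 ∧ 1 = 1
w3 = w1 ∧ w2 = 1 ∧ 1 = 1
w4 = ¬w3 = ¬1 = 0
w5 = ¬w4 = ¬0 = 1
w6 = w5 ∧ q = 1 ∧ 1 = 1
So w5 = 1 and w6 = 1.

p=0 q=1 r=1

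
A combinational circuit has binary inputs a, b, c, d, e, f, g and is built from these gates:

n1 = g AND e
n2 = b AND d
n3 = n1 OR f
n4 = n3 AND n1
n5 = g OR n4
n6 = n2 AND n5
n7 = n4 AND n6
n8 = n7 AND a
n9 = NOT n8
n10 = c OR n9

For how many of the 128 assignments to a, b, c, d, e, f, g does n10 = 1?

126

n10 = c OR n9 must be 1, so at least one of c, n9 is 1.
Enumerating the 128 input combinations, 126 give n10 = 1 and 2 give n10 = 0.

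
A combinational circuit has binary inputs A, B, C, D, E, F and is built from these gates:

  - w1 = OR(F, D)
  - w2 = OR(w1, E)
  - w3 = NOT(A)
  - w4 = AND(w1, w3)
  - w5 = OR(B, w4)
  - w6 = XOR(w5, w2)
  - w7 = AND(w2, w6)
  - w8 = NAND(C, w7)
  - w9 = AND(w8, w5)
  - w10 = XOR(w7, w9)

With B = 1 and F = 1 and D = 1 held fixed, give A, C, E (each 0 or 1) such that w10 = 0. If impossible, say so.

no solution exists

With B = 1 and F = 1 and D = 1 fixed, none of the 8 settings of A, C, E give w10 = 0.
For example, with A=1, C=1, E=0:
w1 = OR(F, D) = OR(1, 1) = 1
w2 = OR(w1, E) = OR(1, 0) = 1
w3 = NOT(A) = NOT 1 = 0
w4 = AND(w1, w3) = AND(1, 0) = 0
w5 = OR(B, w4) = OR(1, 0) = 1
w6 = XOR(w5, w2) = XOR(1, 1) = 0
w7 = AND(w2, w6) = AND(1, 0) = 0
w8 = NAND(C, w7) = NAND(1, 0) = 1
w9 = AND(w8, w5) = AND(1, 1) = 1
w10 = XOR(w7, w9) = XOR(0, 1) = 1
giving w10 = 1 ≠ 0.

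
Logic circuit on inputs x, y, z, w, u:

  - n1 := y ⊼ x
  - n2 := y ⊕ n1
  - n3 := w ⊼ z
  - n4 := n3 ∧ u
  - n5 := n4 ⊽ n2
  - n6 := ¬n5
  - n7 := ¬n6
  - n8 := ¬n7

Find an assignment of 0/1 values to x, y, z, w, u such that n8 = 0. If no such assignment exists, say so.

x=0 y=1 z=1 w=1 u=0

n8 = ¬n7 must be 0, so n7 = 1.
n7 = ¬n6 must be 1, so n6 = 0.
n6 = ¬n5 must be 0, so n5 = 1.
Check with x=0 y=1 z=1 w=1 u=0:
n1 = y ⊼ x = 1 ⊼ 0 = 1
n2 = y ⊕ n1 = 1 ⊕ 1 = 0
n3 = w ⊼ z = 1 ⊼ 1 = 0
n4 = n3 ∧ u = 0 ∧ 0 = 0
n5 = n4 ⊽ n2 = 0 ⊽ 0 = 1
n6 = ¬n5 = ¬1 = 0
n7 = ¬n6 = ¬0 = 1
n8 = ¬n7 = ¬1 = 0
So n8 = 0 as required.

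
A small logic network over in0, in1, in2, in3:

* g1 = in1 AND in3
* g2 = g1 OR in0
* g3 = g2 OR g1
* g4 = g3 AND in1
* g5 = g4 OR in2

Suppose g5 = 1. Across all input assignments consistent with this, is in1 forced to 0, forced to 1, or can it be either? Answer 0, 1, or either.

Both values of in1 occur among assignments with g5 = 1:
  in1=0: in0=0, in1=0, in2=1, in3=0
  in1=1: in0=0, in1=1, in2=0, in3=1

either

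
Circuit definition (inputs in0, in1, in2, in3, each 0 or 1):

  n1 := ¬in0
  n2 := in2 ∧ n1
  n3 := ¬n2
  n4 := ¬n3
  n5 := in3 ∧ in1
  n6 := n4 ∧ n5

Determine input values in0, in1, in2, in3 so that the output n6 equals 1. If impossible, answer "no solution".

in0=0, in1=1, in2=1, in3=1

Check with in0=0, in1=1, in2=1, in3=1:
n1 = ¬in0 = ¬0 = 1
n2 = in2 ∧ n1 = 1 ∧ 1 = 1
n3 = ¬n2 = ¬1 = 0
n4 = ¬n3 = ¬0 = 1
n5 = in3 ∧ in1 = 1 ∧ 1 = 1
n6 = n4 ∧ n5 = 1 ∧ 1 = 1
So n6 = 1 as required.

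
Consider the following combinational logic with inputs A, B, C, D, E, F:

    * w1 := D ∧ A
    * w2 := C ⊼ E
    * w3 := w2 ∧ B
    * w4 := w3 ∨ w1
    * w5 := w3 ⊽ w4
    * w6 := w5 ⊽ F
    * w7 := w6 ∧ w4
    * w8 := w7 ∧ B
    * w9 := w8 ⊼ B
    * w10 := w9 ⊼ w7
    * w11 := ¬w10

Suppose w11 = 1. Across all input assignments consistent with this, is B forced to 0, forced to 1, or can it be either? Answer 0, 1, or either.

w11 = ¬w10 must be 1, so w10 = 0.
w10 = w9 ⊼ w7 must be 0, so both w9 = 1 and w7 = 1.
w9 = w8 ⊼ B must be 1, so at least one of w8, B is 0.
Every assignment with w11 = 1 has B = 0; there are 4 such assignment(s).
  A=1, B=0, C=0, D=1, E=0, F=0
  A=1, B=0, C=0, D=1, E=1, F=0
  A=1, B=0, C=1, D=1, E=0, F=0
  A=1, B=0, C=1, D=1, E=1, F=0

0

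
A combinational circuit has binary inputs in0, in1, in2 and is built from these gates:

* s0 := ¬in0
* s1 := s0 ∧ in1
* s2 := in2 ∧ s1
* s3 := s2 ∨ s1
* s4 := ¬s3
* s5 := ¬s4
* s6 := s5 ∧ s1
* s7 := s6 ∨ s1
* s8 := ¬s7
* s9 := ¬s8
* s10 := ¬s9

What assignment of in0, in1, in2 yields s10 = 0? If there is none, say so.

s10 = ¬s9 must be 0, so s9 = 1.
s9 = ¬s8 must be 1, so s8 = 0.
Check with in0=0, in1=1, in2=1:
s0 = ¬in0 = ¬0 = 1
s1 = s0 ∧ in1 = 1 ∧ 1 = 1
s2 = in2 ∧ s1 = 1 ∧ 1 = 1
s3 = s2 ∨ s1 = 1 ∨ 1 = 1
s4 = ¬s3 = ¬1 = 0
s5 = ¬s4 = ¬0 = 1
s6 = s5 ∧ s1 = 1 ∧ 1 = 1
s7 = s6 ∨ s1 = 1 ∨ 1 = 1
s8 = ¬s7 = ¬1 = 0
s9 = ¬s8 = ¬0 = 1
s10 = ¬s9 = ¬1 = 0
So s10 = 0 as required.

in0=0, in1=1, in2=1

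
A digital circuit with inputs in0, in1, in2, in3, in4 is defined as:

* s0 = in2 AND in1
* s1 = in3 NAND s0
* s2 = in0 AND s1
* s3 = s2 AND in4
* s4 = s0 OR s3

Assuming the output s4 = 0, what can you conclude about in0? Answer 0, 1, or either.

either

Both values of in0 occur among assignments with s4 = 0:
  in0=0: in0=0, in1=0, in2=0, in3=0, in4=0
  in0=1: in0=1, in1=0, in2=0, in3=0, in4=0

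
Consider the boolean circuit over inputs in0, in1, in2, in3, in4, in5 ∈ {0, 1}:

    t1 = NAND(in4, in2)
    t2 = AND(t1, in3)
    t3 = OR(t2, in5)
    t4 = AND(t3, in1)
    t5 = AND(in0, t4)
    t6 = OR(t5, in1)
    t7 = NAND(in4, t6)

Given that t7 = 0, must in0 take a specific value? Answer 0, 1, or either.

either

Both values of in0 occur among assignments with t7 = 0:
  in0=0: in0=0, in1=1, in2=0, in3=0, in4=1, in5=0
  in0=1: in0=1, in1=1, in2=0, in3=0, in4=1, in5=0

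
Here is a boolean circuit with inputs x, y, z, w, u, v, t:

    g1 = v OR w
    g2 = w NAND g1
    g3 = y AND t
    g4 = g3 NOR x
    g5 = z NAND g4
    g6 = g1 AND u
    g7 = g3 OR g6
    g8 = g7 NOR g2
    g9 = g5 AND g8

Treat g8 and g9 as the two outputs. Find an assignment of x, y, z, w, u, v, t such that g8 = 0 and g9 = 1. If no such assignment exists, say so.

no solution exists

Across all 128 input combinations, none give both g8 = 0 and g9 = 1.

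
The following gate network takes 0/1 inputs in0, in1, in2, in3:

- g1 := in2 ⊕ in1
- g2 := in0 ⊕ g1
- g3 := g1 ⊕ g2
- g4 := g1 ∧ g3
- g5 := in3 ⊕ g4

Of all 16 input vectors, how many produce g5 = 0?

8

g5 = in3 ⊕ g4 must be 0, so in3 and g4 are equal.
Enumerating the 16 input combinations, 8 give g5 = 0 and 8 give g5 = 1.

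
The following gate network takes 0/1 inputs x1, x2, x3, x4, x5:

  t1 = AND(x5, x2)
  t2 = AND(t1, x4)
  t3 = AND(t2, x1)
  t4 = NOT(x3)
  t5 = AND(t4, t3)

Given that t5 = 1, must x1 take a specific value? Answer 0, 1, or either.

t5 = AND(t4, t3) must be 1, so both t4 = 1 and t3 = 1.
t4 = NOT(x3) must be 1, so x3 = 0.
t3 = AND(t2, x1) must be 1, so both t2 = 1 and x1 = 1.
Every assignment with t5 = 1 has x1 = 1; there are 1 such assignment(s).
  x1=1, x2=1, x3=0, x4=1, x5=1

1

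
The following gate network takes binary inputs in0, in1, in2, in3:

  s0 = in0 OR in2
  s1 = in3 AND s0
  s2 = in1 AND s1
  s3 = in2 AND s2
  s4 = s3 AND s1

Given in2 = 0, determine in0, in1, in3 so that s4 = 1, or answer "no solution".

no solution exists

With in2 = 0 fixed, none of the 8 settings of in0, in1, in3 give s4 = 1.
For example, with in0=1, in1=1, in3=1:
s0 = in0 OR in2 = 1 OR 0 = 1
s1 = in3 AND s0 = 1 AND 1 = 1
s2 = in1 AND s1 = 1 AND 1 = 1
s3 = in2 AND s2 = 0 AND 1 = 0
s4 = s3 AND s1 = 0 AND 1 = 0
giving s4 = 0 ≠ 1.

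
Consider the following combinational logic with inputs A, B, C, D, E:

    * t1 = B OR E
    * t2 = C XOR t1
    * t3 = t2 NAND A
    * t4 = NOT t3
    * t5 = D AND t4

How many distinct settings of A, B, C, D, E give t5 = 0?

28

t5 = D AND t4 must be 0, so at least one of D, t4 is 0.
Enumerating the 32 input combinations, 28 give t5 = 0 and 4 give t5 = 1.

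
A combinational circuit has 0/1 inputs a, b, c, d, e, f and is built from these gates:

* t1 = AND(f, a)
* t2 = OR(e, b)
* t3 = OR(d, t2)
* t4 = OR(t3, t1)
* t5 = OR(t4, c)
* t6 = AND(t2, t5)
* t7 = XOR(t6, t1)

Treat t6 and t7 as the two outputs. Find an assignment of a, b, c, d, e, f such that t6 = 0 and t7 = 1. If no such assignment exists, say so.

Check with a=1, b=0, c=0, d=0, e=0, f=1:
t1 = AND(f, a) = AND(1, 1) = 1
t2 = OR(e, b) = OR(0, 0) = 0
t3 = OR(d, t2) = OR(0, 0) = 0
t4 = OR(t3, t1) = OR(0, 1) = 1
t5 = OR(t4, c) = OR(1, 0) = 1
t6 = AND(t2, t5) = AND(0, 1) = 0
t7 = XOR(t6, t1) = XOR(0, 1) = 1
So t6 = 0 and t7 = 1.

a=1, b=0, c=0, d=0, e=0, f=1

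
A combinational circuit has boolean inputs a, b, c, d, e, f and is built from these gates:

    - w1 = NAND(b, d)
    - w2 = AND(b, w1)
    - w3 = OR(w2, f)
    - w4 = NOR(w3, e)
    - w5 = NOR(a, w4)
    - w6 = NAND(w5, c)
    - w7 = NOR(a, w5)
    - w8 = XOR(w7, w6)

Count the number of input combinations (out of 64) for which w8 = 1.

w8 = XOR(w7, w6) must be 1, so w7 and w6 differ.
Enumerating the 64 input combinations, 45 give w8 = 1 and 19 give w8 = 0.

45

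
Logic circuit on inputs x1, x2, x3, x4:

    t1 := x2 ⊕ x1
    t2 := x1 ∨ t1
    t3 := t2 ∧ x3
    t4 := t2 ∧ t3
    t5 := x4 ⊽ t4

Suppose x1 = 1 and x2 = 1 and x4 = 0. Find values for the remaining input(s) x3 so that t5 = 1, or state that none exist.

x3=0

t5 = x4 ⊽ t4 must be 1, so both x4 = 0 and t4 = 0.
Check with x1 = 1 and x2 = 1 and x4 = 0 and x3=0:
t1 = x2 ⊕ x1 = 1 ⊕ 1 = 0
t2 = x1 ∨ t1 = 1 ∨ 0 = 1
t3 = t2 ∧ x3 = 1 ∧ 0 = 0
t4 = t2 ∧ t3 = 1 ∧ 0 = 0
t5 = x4 ⊽ t4 = 0 ⊽ 0 = 1
So t5 = 1.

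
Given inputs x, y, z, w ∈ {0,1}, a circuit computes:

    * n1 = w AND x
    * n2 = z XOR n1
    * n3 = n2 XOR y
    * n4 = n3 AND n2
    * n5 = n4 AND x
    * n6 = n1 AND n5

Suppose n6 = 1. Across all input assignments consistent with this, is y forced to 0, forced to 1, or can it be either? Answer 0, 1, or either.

0

n6 = n1 AND n5 must be 1, so both n1 = 1 and n5 = 1.
n1 = w AND x must be 1, so both w = 1 and x = 1.
n5 = n4 AND x must be 1, so both n4 = 1 and x = 1.
Every assignment with n6 = 1 has y = 0; there are 1 such assignment(s).
  x=1, y=0, z=0, w=1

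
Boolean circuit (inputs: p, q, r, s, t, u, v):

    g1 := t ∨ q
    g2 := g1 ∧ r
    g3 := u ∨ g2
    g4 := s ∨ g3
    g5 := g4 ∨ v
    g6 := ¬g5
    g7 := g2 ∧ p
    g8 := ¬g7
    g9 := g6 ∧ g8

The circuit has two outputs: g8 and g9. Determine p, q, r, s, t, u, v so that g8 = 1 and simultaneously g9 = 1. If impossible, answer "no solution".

p=1 q=1 r=0 s=0 t=0 u=0 v=0

Check with p=1 q=1 r=0 s=0 t=0 u=0 v=0:
g1 = t ∨ q = 0 ∨ 1 = 1
g2 = g1 ∧ r = 1 ∧ 0 = 0
g3 = u ∨ g2 = 0 ∨ 0 = 0
g4 = s ∨ g3 = 0 ∨ 0 = 0
g5 = g4 ∨ v = 0 ∨ 0 = 0
g6 = ¬g5 = ¬0 = 1
g7 = g2 ∧ p = 0 ∧ 1 = 0
g8 = ¬g7 = ¬0 = 1
g9 = g6 ∧ g8 = 1 ∧ 1 = 1
So g8 = 1 and g9 = 1.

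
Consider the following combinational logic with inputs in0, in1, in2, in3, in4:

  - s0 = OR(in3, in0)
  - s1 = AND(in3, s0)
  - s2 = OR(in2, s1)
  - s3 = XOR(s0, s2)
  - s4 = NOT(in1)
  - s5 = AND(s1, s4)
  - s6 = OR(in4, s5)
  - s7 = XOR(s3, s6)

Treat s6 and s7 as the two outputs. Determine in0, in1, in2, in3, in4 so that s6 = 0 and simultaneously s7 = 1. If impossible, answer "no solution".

Check with in0=0 in1=1 in2=1 in3=0 in4=0:
s0 = OR(in3, in0) = OR(0, 0) = 0
s1 = AND(in3, s0) = AND(0, 0) = 0
s2 = OR(in2, s1) = OR(1, 0) = 1
s3 = XOR(s0, s2) = XOR(0, 1) = 1
s4 = NOT(in1) = NOT 1 = 0
s5 = AND(s1, s4) = AND(0, 0) = 0
s6 = OR(in4, s5) = OR(0, 0) = 0
s7 = XOR(s3, s6) = XOR(1, 0) = 1
So s6 = 0 and s7 = 1.

in0=0 in1=1 in2=1 in3=0 in4=0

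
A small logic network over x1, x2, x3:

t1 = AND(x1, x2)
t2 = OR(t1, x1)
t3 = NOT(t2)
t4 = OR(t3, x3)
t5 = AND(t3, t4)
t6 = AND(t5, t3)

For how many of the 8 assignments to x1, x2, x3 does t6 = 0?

t6 = AND(t5, t3) must be 0, so at least one of t5, t3 is 0.
Satisfying assignments:
  x1=1, x2=0, x3=0
  x1=1, x2=0, x3=1
  x1=1, x2=1, x3=0
  x1=1, x2=1, x3=1

4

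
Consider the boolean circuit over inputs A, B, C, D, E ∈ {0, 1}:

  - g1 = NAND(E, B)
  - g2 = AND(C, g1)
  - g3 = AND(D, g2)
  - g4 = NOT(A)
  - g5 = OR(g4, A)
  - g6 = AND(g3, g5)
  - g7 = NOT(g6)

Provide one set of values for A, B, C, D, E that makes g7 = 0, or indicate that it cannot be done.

A=1, B=0, C=1, D=1, E=1

g7 = NOT(g6) must be 0, so g6 = 1.
g6 = AND(g3, g5) must be 1, so both g3 = 1 and g5 = 1.
Check with A=1, B=0, C=1, D=1, E=1:
g1 = NAND(E, B) = NAND(1, 0) = 1
g2 = AND(C, g1) = AND(1, 1) = 1
g3 = AND(D, g2) = AND(1, 1) = 1
g4 = NOT(A) = NOT 1 = 0
g5 = OR(g4, A) = OR(0, 1) = 1
g6 = AND(g3, g5) = AND(1, 1) = 1
g7 = NOT(g6) = NOT 1 = 0
So g7 = 0 as required.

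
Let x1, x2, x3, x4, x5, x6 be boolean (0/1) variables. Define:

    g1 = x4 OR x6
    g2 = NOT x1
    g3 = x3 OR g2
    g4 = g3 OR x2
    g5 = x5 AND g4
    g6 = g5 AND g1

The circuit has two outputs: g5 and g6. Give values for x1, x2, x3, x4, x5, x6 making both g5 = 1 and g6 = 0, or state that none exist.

x1=0 x2=0 x3=1 x4=0 x5=1 x6=0

Check with x1=0 x2=0 x3=1 x4=0 x5=1 x6=0:
g1 = x4 OR x6 = 0 OR 0 = 0
g2 = NOT x1 = NOT 0 = 1
g3 = x3 OR g2 = 1 OR 1 = 1
g4 = g3 OR x2 = 1 OR 0 = 1
g5 = x5 AND g4 = 1 AND 1 = 1
g6 = g5 AND g1 = 1 AND 0 = 0
So g5 = 1 and g6 = 0.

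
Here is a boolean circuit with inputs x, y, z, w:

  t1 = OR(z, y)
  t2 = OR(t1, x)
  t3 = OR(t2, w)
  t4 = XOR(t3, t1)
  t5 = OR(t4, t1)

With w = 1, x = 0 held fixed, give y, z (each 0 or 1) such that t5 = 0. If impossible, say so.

no solution exists

With w = 1, x = 0 fixed, none of the 4 settings of y, z give t5 = 0.
For example, with y=1, z=1:
t1 = OR(z, y) = OR(1, 1) = 1
t2 = OR(t1, x) = OR(1, 0) = 1
t3 = OR(t2, w) = OR(1, 1) = 1
t4 = XOR(t3, t1) = XOR(1, 1) = 0
t5 = OR(t4, t1) = OR(0, 1) = 1
giving t5 = 1 ≠ 0.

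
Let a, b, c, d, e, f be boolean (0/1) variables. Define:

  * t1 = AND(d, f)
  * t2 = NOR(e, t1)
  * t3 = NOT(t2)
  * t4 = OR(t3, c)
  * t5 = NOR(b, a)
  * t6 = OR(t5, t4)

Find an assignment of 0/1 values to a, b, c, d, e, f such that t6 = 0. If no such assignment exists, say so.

t6 = OR(t5, t4) must be 0, so both t5 = 0 and t4 = 0.
t5 = NOR(b, a) must be 0, so at least one of b, a is 1.
Check with a=1 b=0 c=0 d=0 e=0 f=0:
t1 = AND(d, f) = AND(0, 0) = 0
t2 = NOR(e, t1) = NOR(0, 0) = 1
t3 = NOT(t2) = NOT 1 = 0
t4 = OR(t3, c) = OR(0, 0) = 0
t5 = NOR(b, a) = NOR(0, 1) = 0
t6 = OR(t5, t4) = OR(0, 0) = 0
So t6 = 0 as required.

a=1 b=0 c=0 d=0 e=0 f=0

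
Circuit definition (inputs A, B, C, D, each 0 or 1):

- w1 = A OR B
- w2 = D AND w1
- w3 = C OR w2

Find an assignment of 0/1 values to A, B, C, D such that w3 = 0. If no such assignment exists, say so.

Check with A=0, B=0, C=0, D=1:
w1 = A OR B = 0 OR 0 = 0
w2 = D AND w1 = 1 AND 0 = 0
w3 = C OR w2 = 0 OR 0 = 0
So w3 = 0 as required.

A=0, B=0, C=0, D=1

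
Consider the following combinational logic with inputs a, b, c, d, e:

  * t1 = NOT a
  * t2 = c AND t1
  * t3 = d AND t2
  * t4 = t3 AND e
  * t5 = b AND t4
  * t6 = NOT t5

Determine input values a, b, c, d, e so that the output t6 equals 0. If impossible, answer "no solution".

a=0, b=1, c=1, d=1, e=1

t6 = NOT t5 must be 0, so t5 = 1.
Check with a=0, b=1, c=1, d=1, e=1:
t1 = NOT a = NOT 0 = 1
t2 = c AND t1 = 1 AND 1 = 1
t3 = d AND t2 = 1 AND 1 = 1
t4 = t3 AND e = 1 AND 1 = 1
t5 = b AND t4 = 1 AND 1 = 1
t6 = NOT t5 = NOT 1 = 0
So t6 = 0 as required.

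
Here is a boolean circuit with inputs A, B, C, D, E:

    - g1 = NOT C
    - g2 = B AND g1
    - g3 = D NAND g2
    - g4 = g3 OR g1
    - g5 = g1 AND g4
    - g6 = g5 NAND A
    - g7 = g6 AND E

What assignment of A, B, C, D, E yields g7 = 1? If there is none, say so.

Check with A=0, B=1, C=1, D=1, E=1:
g1 = NOT C = NOT 1 = 0
g2 = B AND g1 = 1 AND 0 = 0
g3 = D NAND g2 = 1 NAND 0 = 1
g4 = g3 OR g1 = 1 OR 0 = 1
g5 = g1 AND g4 = 0 AND 1 = 0
g6 = g5 NAND A = 0 NAND 0 = 1
g7 = g6 AND E = 1 AND 1 = 1
So g7 = 1 as required.

A=0, B=1, C=1, D=1, E=1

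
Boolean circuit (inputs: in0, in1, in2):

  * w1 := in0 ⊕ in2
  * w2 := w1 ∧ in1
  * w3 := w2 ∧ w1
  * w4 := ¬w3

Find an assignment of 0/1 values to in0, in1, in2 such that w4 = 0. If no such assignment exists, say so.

w4 = ¬w3 must be 0, so w3 = 1.
w3 = w2 ∧ w1 must be 1, so both w2 = 1 and w1 = 1.
Check with in0=0 in1=1 in2=1:
w1 = in0 ⊕ in2 = 0 ⊕ 1 = 1
w2 = w1 ∧ in1 = 1 ∧ 1 = 1
w3 = w2 ∧ w1 = 1 ∧ 1 = 1
w4 = ¬w3 = ¬1 = 0
So w4 = 0 as required.

in0=0 in1=1 in2=1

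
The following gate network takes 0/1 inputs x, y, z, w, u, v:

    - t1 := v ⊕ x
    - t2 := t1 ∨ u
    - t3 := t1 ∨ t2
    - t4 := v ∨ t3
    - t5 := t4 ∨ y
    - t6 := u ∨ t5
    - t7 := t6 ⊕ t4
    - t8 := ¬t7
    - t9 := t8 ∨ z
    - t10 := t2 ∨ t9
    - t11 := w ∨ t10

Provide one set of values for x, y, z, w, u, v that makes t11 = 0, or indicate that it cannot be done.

t11 = w ∨ t10 must be 0, so both w = 0 and t10 = 0.
t10 = t2 ∨ t9 must be 0, so both t2 = 0 and t9 = 0.
t2 = t1 ∨ u must be 0, so both t1 = 0 and u = 0.
Check with x=0, y=1, z=0, w=0, u=0, v=0:
t1 = v ⊕ x = 0 ⊕ 0 = 0
t2 = t1 ∨ u = 0 ∨ 0 = 0
t3 = t1 ∨ t2 = 0 ∨ 0 = 0
t4 = v ∨ t3 = 0 ∨ 0 = 0
t5 = t4 ∨ y = 0 ∨ 1 = 1
t6 = u ∨ t5 = 0 ∨ 1 = 1
t7 = t6 ⊕ t4 = 1 ⊕ 0 = 1
t8 = ¬t7 = ¬1 = 0
t9 = t8 ∨ z = 0 ∨ 0 = 0
t10 = t2 ∨ t9 = 0 ∨ 0 = 0
t11 = w ∨ t10 = 0 ∨ 0 = 0
So t11 = 0 as required.

x=0, y=1, z=0, w=0, u=0, v=0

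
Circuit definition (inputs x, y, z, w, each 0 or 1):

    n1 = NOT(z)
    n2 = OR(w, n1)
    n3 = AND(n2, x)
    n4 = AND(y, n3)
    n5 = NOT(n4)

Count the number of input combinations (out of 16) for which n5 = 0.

n5 = NOT(n4) must be 0, so n4 = 1.
n4 = AND(y, n3) must be 1, so both y = 1 and n3 = 1.
Satisfying assignments:
  x=1, y=1, z=0, w=0
  x=1, y=1, z=0, w=1
  x=1, y=1, z=1, w=1

3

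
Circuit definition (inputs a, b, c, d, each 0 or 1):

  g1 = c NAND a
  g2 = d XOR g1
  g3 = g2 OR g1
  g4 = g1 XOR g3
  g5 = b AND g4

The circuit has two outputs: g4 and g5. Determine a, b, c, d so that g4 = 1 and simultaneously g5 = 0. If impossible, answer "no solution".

a=1 b=0 c=1 d=1

Check with a=1 b=0 c=1 d=1:
g1 = c NAND a = 1 NAND 1 = 0
g2 = d XOR g1 = 1 XOR 0 = 1
g3 = g2 OR g1 = 1 OR 0 = 1
g4 = g1 XOR g3 = 0 XOR 1 = 1
g5 = b AND g4 = 0 AND 1 = 0
So g4 = 1 and g5 = 0.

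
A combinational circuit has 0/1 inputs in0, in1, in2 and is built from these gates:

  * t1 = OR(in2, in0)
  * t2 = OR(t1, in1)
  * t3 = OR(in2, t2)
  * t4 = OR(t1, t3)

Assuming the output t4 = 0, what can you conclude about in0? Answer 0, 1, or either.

t4 = OR(t1, t3) must be 0, so both t1 = 0 and t3 = 0.
t1 = OR(in2, in0) must be 0, so both in2 = 0 and in0 = 0.
Every assignment with t4 = 0 has in0 = 0; there are 1 such assignment(s).
  in0=0, in1=0, in2=0

0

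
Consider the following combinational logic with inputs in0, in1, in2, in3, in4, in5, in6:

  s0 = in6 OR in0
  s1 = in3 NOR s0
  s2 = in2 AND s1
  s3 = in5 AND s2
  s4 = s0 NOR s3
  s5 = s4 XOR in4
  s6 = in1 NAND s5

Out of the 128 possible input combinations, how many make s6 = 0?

s6 = in1 NAND s5 must be 0, so both in1 = 1 and s5 = 1.
s5 = s4 XOR in4 must be 1, so s4 and in4 differ.
Enumerating the 128 input combinations, 32 give s6 = 0 and 96 give s6 = 1.

32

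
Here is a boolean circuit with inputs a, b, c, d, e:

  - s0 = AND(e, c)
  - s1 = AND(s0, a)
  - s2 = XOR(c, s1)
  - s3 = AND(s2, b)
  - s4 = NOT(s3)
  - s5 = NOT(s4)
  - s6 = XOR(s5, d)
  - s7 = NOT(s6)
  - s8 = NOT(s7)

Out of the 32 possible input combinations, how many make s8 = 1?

16

s8 = NOT(s7) must be 1, so s7 = 0.
Enumerating the 32 input combinations, 16 give s8 = 1 and 16 give s8 = 0.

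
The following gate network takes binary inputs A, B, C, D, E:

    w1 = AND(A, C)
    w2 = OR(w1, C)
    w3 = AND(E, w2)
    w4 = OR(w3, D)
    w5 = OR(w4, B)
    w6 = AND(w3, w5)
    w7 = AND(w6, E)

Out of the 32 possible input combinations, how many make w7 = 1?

8

w7 = AND(w6, E) must be 1, so both w6 = 1 and E = 1.
Enumerating the 32 input combinations, 8 give w7 = 1 and 24 give w7 = 0.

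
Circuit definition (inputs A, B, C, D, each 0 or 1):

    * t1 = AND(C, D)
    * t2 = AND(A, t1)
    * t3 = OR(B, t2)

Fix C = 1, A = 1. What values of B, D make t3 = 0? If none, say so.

B=0, D=0

t3 = OR(B, t2) must be 0, so both B = 0 and t2 = 0.
t2 = AND(A, t1) must be 0, so at least one of A, t1 is 0.
Check with C = 1, A = 1 and B=0, D=0:
t1 = AND(C, D) = AND(1, 0) = 0
t2 = AND(A, t1) = AND(1, 0) = 0
t3 = OR(B, t2) = OR(0, 0) = 0
So t3 = 0.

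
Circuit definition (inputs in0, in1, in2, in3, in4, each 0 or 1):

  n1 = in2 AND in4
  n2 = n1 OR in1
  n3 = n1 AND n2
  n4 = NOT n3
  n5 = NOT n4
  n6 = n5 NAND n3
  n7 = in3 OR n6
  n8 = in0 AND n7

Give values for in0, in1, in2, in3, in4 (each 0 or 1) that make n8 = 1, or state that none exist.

in0=1 in1=1 in2=0 in3=1 in4=1

Check with in0=1 in1=1 in2=0 in3=1 in4=1:
n1 = in2 AND in4 = 0 AND 1 = 0
n2 = n1 OR in1 = 0 OR 1 = 1
n3 = n1 AND n2 = 0 AND 1 = 0
n4 = NOT n3 = NOT 0 = 1
n5 = NOT n4 = NOT 1 = 0
n6 = n5 NAND n3 = 0 NAND 0 = 1
n7 = in3 OR n6 = 1 OR 1 = 1
n8 = in0 AND n7 = 1 AND 1 = 1
So n8 = 1 as required.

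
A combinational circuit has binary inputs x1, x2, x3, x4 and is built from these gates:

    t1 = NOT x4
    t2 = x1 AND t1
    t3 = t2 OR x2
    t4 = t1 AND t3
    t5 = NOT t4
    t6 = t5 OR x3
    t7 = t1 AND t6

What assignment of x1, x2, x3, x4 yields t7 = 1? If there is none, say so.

x1=1, x2=1, x3=1, x4=0

t7 = t1 AND t6 must be 1, so both t1 = 1 and t6 = 1.
t1 = NOT x4 must be 1, so x4 = 0.
Check with x1=1, x2=1, x3=1, x4=0:
t1 = NOT x4 = NOT 0 = 1
t2 = x1 AND t1 = 1 AND 1 = 1
t3 = t2 OR x2 = 1 OR 1 = 1
t4 = t1 AND t3 = 1 AND 1 = 1
t5 = NOT t4 = NOT 1 = 0
t6 = t5 OR x3 = 0 OR 1 = 1
t7 = t1 AND t6 = 1 AND 1 = 1
So t7 = 1 as required.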